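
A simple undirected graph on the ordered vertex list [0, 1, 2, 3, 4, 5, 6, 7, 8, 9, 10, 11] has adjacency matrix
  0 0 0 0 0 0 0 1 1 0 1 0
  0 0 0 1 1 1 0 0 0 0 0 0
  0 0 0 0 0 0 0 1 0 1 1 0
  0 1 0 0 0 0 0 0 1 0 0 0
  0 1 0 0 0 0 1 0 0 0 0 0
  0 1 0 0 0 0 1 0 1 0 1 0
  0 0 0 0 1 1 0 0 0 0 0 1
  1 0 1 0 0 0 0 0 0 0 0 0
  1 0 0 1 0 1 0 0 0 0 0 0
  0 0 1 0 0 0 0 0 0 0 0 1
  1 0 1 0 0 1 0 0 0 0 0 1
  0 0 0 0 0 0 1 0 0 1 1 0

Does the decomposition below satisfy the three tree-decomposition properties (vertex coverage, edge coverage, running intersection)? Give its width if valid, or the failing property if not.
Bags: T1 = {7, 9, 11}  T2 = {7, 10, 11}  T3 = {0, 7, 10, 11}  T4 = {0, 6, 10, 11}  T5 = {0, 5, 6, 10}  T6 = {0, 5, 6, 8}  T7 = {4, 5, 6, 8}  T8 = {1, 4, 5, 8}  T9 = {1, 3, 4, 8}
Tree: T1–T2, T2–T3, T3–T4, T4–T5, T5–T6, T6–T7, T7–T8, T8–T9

No — vertex 2 appears in no bag.

A tree decomposition must satisfy three properties: every vertex lies in some bag; for every edge, both endpoints lie together in some bag; and for every vertex, the bags containing it form a connected subtree. Here vertex 2 appears in no bag, so the decomposition is invalid.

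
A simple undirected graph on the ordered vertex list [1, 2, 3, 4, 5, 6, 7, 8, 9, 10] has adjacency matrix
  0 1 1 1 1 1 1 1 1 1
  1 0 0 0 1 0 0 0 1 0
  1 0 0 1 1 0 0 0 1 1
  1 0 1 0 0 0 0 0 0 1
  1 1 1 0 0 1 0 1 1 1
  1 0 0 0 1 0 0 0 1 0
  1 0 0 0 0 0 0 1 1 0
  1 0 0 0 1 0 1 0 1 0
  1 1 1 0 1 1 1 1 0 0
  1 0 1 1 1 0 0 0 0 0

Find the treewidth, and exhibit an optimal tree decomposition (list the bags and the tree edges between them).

Each bag holds 4 vertices, so the decomposition has width 3, which upper-bounds the treewidth. Conversely, {1, 3, 4, 10} is a clique of size 4, and the vertices of any clique must share a bag in every tree decomposition; so some bag has ≥ 4 vertices and tw(G) ≥ 3. Therefore the treewidth is 3.

Treewidth 3.
Bags: B1 = {1, 3, 5, 9}  B2 = {1, 5, 6, 9}  B3 = {1, 5, 8, 9}  B4 = {1, 7, 8, 9}  B5 = {1, 3, 5, 10}  B6 = {1, 2, 5, 9}  B7 = {1, 3, 4, 10}
Tree: B1–B2, B1–B3, B3–B4, B1–B5, B1–B6, B5–B7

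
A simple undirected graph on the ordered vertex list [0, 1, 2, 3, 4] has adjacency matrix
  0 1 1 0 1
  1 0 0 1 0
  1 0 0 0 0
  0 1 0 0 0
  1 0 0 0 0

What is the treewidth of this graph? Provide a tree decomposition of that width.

The largest bag has 2 vertices, giving width 1; this decomposition certifies tw(G) ≤ 1. Since G has at least one edge (e.g. 0–1), it is not an edgeless graph, so tw(G) ≥ 1. Combining the bounds, tw(G) = 1.

Treewidth 1.
One such decomposition:
Bags: B1 = {0, 1}  B2 = {0, 4}  B3 = {1, 3}  B4 = {0, 2}
Tree: B1–B2, B1–B3, B1–B4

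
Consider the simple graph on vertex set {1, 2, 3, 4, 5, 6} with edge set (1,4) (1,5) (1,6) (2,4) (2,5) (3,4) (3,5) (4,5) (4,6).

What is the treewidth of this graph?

A width-2 tree decomposition is:
Bags: B1 = {3, 4, 5}  B2 = {1, 4, 5}  B3 = {1, 4, 6}  B4 = {2, 4, 5}
Tree: B1–B2, B2–B3, B2–B4
The largest bag has 3 vertices, giving width 2; this decomposition certifies tw(G) ≤ 2. For the lower bound, the 3 vertices {1, 4, 5} are pairwise adjacent, and any tree decomposition puts a clique entirely inside one bag — forcing width ≥ 2. Therefore the treewidth is 2.

2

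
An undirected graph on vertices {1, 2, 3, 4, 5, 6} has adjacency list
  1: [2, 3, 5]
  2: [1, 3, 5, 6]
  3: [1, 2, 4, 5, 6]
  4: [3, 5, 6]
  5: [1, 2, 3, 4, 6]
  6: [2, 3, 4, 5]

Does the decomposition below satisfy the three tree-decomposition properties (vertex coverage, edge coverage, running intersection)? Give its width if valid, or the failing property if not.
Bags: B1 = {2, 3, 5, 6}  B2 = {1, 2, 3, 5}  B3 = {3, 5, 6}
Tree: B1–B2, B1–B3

A tree decomposition must satisfy three properties: every vertex lies in some bag; for every edge, both endpoints lie together in some bag; and for every vertex, the bags containing it form a connected subtree. Here vertex 4 appears in no bag, so the decomposition is invalid.

No — vertex 4 appears in no bag.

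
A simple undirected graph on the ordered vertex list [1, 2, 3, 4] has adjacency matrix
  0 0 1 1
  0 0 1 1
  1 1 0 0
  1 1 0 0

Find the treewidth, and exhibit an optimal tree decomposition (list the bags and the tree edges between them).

Every bag has size at most 3, so the width is 3 − 1 = 2 and tw(G) ≤ 2. Since 2–3–1–4–2 is a cycle in G, G is not acyclic. Forests are exactly the graphs of treewidth ≤ 1, so tw(G) ≥ 2. Combining the bounds, tw(G) = 2.

Treewidth 2.
One such decomposition:
Bags: B1 = {1, 2, 3}  B2 = {1, 2, 4}
Tree: B1–B2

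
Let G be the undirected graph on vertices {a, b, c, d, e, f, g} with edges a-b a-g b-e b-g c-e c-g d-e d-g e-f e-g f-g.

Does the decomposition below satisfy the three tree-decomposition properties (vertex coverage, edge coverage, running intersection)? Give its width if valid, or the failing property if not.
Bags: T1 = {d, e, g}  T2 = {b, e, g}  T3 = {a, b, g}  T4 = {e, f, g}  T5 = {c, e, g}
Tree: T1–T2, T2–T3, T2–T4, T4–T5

Vertex coverage: the bags together contain {a, b, c, d, e, f, g}, the full vertex set. Edge coverage: each edge of G has both endpoints in at least one bag. Running intersection: for every vertex, the bags containing it form a connected subtree. All three properties hold, so this is a valid tree decomposition of width max|bag| − 1 = 2, and hence tw(G) ≤ 2.

Yes; width 2.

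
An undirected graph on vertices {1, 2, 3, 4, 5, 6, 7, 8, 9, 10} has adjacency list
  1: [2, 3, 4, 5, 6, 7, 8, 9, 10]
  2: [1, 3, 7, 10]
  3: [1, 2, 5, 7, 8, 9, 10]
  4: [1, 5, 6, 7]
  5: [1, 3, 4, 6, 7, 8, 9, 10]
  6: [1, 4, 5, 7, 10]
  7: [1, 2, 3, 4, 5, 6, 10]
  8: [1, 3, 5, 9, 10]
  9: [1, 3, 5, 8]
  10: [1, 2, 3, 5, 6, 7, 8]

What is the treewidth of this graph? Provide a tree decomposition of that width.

Treewidth 4.
Bags: B1 = {1, 3, 5, 8, 9}  B2 = {1, 3, 5, 8, 10}  B3 = {1, 3, 5, 7, 10}  B4 = {1, 5, 6, 7, 10}  B5 = {1, 2, 3, 7, 10}  B6 = {1, 4, 5, 6, 7}
Tree: B1–B2, B2–B3, B3–B4, B3–B5, B4–B6

The largest bag has 5 vertices, giving width 4; this decomposition certifies tw(G) ≤ 4. For the lower bound, the 5 vertices {1, 2, 3, 7, 10} are pairwise adjacent, and any tree decomposition puts a clique entirely inside one bag — forcing width ≥ 4. Hence tw(G) = 4 exactly.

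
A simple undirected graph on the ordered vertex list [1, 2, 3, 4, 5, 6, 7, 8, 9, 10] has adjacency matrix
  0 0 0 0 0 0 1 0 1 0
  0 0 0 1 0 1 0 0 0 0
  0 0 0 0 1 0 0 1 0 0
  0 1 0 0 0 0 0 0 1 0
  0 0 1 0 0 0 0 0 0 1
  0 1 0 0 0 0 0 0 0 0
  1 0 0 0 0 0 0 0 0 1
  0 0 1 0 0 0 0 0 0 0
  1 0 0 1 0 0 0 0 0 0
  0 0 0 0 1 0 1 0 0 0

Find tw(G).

1

A width-1 tree decomposition is:
Bags: B1 = {2, 6}  B2 = {2, 4}  B3 = {4, 9}  B4 = {1, 9}  B5 = {1, 7}  B6 = {7, 10}  B7 = {5, 10}  B8 = {3, 5}  B9 = {3, 8}
Tree: B1–B2, B2–B3, B3–B4, B4–B5, B5–B6, B6–B7, B7–B8, B8–B9
The largest bag has 2 vertices, giving width 1; this decomposition certifies tw(G) ≤ 1. Since G has at least one edge (e.g. 6–2), it is not an edgeless graph, so tw(G) ≥ 1. Therefore the treewidth is 1.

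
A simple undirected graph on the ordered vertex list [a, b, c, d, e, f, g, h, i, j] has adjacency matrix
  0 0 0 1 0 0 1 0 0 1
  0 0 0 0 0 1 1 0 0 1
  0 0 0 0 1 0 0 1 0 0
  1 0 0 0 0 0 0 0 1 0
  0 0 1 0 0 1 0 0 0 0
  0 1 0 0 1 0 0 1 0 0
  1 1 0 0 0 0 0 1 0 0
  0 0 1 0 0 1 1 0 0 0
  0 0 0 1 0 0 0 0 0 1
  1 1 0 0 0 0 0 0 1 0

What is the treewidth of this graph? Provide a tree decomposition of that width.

Treewidth 2.
Bags: B1 = {a, d, i}  B2 = {a, i, j}  B3 = {a, g, j}  B4 = {b, g, j}  B5 = {b, g, h}  B6 = {b, f, h}  B7 = {c, f, h}  B8 = {c, e, f}
Tree: B1–B2, B2–B3, B3–B4, B4–B5, B5–B6, B6–B7, B7–B8

The largest bag has 3 vertices, giving width 2; this decomposition certifies tw(G) ≤ 2. Since d–i–j–a–d is a cycle in G, G is not acyclic. Forests are exactly the graphs of treewidth ≤ 1, so tw(G) ≥ 2. Therefore the treewidth is 2.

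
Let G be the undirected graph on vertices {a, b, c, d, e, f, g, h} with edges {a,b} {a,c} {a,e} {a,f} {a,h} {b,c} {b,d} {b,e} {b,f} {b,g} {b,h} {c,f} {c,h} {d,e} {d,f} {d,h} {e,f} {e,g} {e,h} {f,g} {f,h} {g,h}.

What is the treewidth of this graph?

4

A width-4 tree decomposition is:
Bags: B1 = {a, b, e, f, h}  B2 = {b, d, e, f, h}  B3 = {b, e, f, g, h}  B4 = {a, b, c, f, h}
Tree: B1–B2, B1–B3, B1–B4
Each bag holds 5 vertices, so the decomposition has width 4, which upper-bounds the treewidth. Conversely, {b, d, e, f, h} is a clique of size 5, and the vertices of any clique must share a bag in every tree decomposition; so some bag has ≥ 5 vertices and tw(G) ≥ 4. The upper and lower bounds meet at 4, so that is the treewidth.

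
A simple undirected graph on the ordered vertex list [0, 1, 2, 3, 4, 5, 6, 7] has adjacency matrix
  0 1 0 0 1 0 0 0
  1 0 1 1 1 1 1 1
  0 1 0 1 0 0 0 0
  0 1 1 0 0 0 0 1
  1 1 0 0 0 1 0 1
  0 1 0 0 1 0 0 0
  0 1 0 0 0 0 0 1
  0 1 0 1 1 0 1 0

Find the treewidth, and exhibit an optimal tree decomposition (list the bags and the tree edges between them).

Each bag holds 3 vertices, so the decomposition has width 2, which upper-bounds the treewidth. On the other hand G contains the 3-clique {1, 2, 3}. A clique must lie in a single bag of any decomposition, so no decomposition can have width below 2. Combining the bounds, tw(G) = 2.

Treewidth 2.
One such decomposition:
Bags: B1 = {1, 4, 5}  B2 = {1, 4, 7}  B3 = {0, 1, 4}  B4 = {1, 3, 7}  B5 = {1, 2, 3}  B6 = {1, 6, 7}
Tree: B1–B2, B1–B3, B2–B4, B4–B5, B4–B6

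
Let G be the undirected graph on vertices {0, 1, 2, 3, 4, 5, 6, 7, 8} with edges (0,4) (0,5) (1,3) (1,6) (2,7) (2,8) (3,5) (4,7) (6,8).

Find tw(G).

2

A width-2 tree decomposition is:
Bags: B1 = {2, 7, 8}  B2 = {6, 7, 8}  B3 = {1, 6, 7}  B4 = {1, 3, 7}  B5 = {3, 5, 7}  B6 = {0, 5, 7}  B7 = {0, 4, 7}
Tree: B1–B2, B2–B3, B3–B4, B4–B5, B5–B6, B6–B7
Every bag has size at most 3, so the width is 3 − 1 = 2 and tw(G) ≤ 2. For the lower bound, G contains the cycle 7–2–8–6–1–3–5–0–4–7, so G is not a forest; only forests have treewidth ≤ 1, hence tw(G) ≥ 2. Combining the bounds, tw(G) = 2.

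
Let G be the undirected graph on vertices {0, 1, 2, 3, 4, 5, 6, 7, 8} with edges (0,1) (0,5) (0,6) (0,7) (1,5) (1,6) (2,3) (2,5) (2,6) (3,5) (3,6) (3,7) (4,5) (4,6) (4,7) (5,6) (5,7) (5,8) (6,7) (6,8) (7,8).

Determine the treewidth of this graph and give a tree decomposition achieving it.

The largest bag has 4 vertices, giving width 3; this decomposition certifies tw(G) ≤ 3. For the lower bound, the 4 vertices {0, 1, 5, 6} are pairwise adjacent, and any tree decomposition puts a clique entirely inside one bag — forcing width ≥ 3. The upper and lower bounds meet at 3, so that is the treewidth.

Treewidth 3.
Bags: B1 = {0, 1, 5, 6}  B2 = {0, 5, 6, 7}  B3 = {5, 6, 7, 8}  B4 = {3, 5, 6, 7}  B5 = {2, 3, 5, 6}  B6 = {4, 5, 6, 7}
Tree: B1–B2, B2–B3, B3–B4, B4–B5, B4–B6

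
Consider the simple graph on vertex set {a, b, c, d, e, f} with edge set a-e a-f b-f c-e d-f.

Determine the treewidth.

1

A width-1 tree decomposition is:
Bags: B1 = {a, f}  B2 = {b, f}  B3 = {a, e}  B4 = {d, f}  B5 = {c, e}
Tree: B1–B2, B1–B3, B2–B4, B3–B5
Every bag has size at most 2, so the width is 2 − 1 = 1 and tw(G) ≤ 1. Any graph with an edge has treewidth ≥ 1, and G has the edge a–f. Combining the bounds, tw(G) = 1.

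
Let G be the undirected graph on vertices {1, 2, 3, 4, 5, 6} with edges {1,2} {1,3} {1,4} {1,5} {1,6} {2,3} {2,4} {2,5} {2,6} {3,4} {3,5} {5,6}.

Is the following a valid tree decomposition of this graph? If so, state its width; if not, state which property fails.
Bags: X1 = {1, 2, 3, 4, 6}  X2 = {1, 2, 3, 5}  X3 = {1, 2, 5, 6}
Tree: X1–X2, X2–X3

No — bags containing vertex 6 are not connected in the tree.

A tree decomposition must satisfy three properties: every vertex lies in some bag; for every edge, both endpoints lie together in some bag; and for every vertex, the bags containing it form a connected subtree. Here bags containing vertex 6 are not connected in the tree, so the decomposition is invalid.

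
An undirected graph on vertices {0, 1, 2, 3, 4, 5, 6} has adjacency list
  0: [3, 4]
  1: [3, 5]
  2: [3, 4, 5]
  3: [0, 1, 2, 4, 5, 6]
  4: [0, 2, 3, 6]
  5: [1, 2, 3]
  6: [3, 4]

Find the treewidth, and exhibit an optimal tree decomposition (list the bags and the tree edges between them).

Treewidth 2.
One optimal decomposition is:
Bags: B1 = {2, 3, 4}  B2 = {2, 3, 5}  B3 = {1, 3, 5}  B4 = {0, 3, 4}  B5 = {3, 4, 6}
Tree: B1–B2, B2–B3, B1–B4, B1–B5

Every bag has size at most 3, so the width is 3 − 1 = 2 and tw(G) ≤ 2. Conversely, {1, 3, 5} is a clique of size 3, and the vertices of any clique must share a bag in every tree decomposition; so some bag has ≥ 3 vertices and tw(G) ≥ 2. The upper and lower bounds meet at 2, so that is the treewidth.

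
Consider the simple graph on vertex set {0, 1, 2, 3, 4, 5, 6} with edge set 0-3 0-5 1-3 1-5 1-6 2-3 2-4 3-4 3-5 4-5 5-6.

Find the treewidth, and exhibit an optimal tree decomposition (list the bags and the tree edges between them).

Treewidth 2.
One optimal decomposition is:
Bags: B1 = {2, 3, 4}  B2 = {3, 4, 5}  B3 = {1, 3, 5}  B4 = {1, 5, 6}  B5 = {0, 3, 5}
Tree: B1–B2, B2–B3, B3–B4, B2–B5

Every bag has size at most 3, so the width is 3 − 1 = 2 and tw(G) ≤ 2. On the other hand G contains the 3-clique {2, 3, 4}. A clique must lie in a single bag of any decomposition, so no decomposition can have width below 2. Hence tw(G) = 2 exactly.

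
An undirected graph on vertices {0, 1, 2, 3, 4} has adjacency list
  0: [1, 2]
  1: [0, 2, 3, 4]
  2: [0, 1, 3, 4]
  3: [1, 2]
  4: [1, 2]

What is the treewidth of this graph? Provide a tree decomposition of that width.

Every bag has size at most 3, so the width is 3 − 1 = 2 and tw(G) ≤ 2. On the other hand G contains the 3-clique {0, 1, 2}. A clique must lie in a single bag of any decomposition, so no decomposition can have width below 2. Therefore the treewidth is 2.

Treewidth 2.
Bags: B1 = {1, 2, 4}  B2 = {1, 2, 3}  B3 = {0, 1, 2}
Tree: B1–B2, B1–B3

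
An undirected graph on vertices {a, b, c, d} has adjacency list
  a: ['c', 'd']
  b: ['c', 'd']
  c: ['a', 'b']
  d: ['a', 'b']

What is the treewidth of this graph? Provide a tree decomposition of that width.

Treewidth 2.
Bags: B1 = {a, b, c}  B2 = {a, b, d}
Tree: B1–B2

Every bag has size at most 3, so the width is 3 − 1 = 2 and tw(G) ≤ 2. Since b–c–a–d–b is a cycle in G, G is not acyclic. Forests are exactly the graphs of treewidth ≤ 1, so tw(G) ≥ 2. Combining the bounds, tw(G) = 2.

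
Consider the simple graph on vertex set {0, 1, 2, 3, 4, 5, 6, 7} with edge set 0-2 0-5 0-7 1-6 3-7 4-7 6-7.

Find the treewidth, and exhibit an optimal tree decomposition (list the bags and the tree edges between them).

Each bag holds 2 vertices, so the decomposition has width 1, which upper-bounds the treewidth. Since G has at least one edge (e.g. 0–2), it is not an edgeless graph, so tw(G) ≥ 1. Therefore the treewidth is 1.

Treewidth 1.
One optimal decomposition is:
Bags: B1 = {0, 2}  B2 = {0, 7}  B3 = {3, 7}  B4 = {4, 7}  B5 = {0, 5}  B6 = {6, 7}  B7 = {1, 6}
Tree: B1–B2, B2–B3, B3–B4, B2–B5, B3–B6, B6–B7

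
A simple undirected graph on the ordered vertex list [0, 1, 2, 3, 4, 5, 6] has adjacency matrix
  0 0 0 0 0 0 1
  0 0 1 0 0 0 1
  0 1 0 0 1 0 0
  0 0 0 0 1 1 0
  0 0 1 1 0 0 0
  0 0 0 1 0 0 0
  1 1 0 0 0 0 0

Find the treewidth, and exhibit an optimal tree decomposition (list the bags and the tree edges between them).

The largest bag has 2 vertices, giving width 1; this decomposition certifies tw(G) ≤ 1. Since G has at least one edge (e.g. 5–3), it is not an edgeless graph, so tw(G) ≥ 1. Hence tw(G) = 1 exactly.

Treewidth 1.
One optimal decomposition is:
Bags: B1 = {3, 5}  B2 = {3, 4}  B3 = {2, 4}  B4 = {1, 2}  B5 = {1, 6}  B6 = {0, 6}
Tree: B1–B2, B2–B3, B3–B4, B4–B5, B5–B6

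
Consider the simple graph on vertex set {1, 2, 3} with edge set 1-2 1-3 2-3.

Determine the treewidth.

A width-2 tree decomposition is:
Bags: B1 = {1, 2, 3}
Tree: (single bag)
A single bag containing all 3 vertices is trivially a valid decomposition of width 2. On the other hand G contains the 3-clique {1, 2, 3}. A clique must lie in a single bag of any decomposition, so no decomposition can have width below 2. Hence tw(G) = 2 exactly.

2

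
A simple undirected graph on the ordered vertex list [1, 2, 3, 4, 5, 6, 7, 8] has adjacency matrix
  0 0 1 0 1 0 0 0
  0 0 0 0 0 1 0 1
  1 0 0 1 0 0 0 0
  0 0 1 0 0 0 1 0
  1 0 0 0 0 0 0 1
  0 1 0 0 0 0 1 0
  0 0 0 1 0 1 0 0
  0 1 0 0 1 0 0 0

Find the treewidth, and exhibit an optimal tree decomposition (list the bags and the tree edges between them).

Treewidth 2.
One such decomposition:
Bags: B1 = {2, 6, 8}  B2 = {6, 7, 8}  B3 = {4, 7, 8}  B4 = {3, 4, 8}  B5 = {1, 3, 8}  B6 = {1, 5, 8}
Tree: B1–B2, B2–B3, B3–B4, B4–B5, B5–B6

Every bag has size at most 3, so the width is 3 − 1 = 2 and tw(G) ≤ 2. For the lower bound, G contains the cycle 8–2–6–7–4–3–1–5–8, so G is not a forest; only forests have treewidth ≤ 1, hence tw(G) ≥ 2. Hence tw(G) = 2 exactly.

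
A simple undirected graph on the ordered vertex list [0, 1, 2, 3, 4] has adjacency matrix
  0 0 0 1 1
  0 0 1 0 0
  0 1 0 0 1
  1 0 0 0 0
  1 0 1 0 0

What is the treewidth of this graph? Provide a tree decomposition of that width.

Each bag holds 2 vertices, so the decomposition has width 1, which upper-bounds the treewidth. G has an edge, so its treewidth is at least 1. The upper and lower bounds meet at 1, so that is the treewidth.

Treewidth 1.
One optimal decomposition is:
Bags: B1 = {0, 3}  B2 = {0, 4}  B3 = {2, 4}  B4 = {1, 2}
Tree: B1–B2, B2–B3, B3–B4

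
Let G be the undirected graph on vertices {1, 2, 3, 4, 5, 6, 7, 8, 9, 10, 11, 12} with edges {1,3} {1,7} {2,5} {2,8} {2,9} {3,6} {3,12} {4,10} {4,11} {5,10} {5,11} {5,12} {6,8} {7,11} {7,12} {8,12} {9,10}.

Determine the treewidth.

A width-3 tree decomposition is:
Bags: B1 = {2, 4, 9, 10}  B2 = {2, 4, 5, 10}  B3 = {2, 4, 5, 11}  B4 = {2, 5, 8, 11}  B5 = {5, 8, 11, 12}  B6 = {7, 8, 11, 12}  B7 = {6, 7, 8, 12}  B8 = {3, 6, 7, 12}  B9 = {1, 3, 6, 7}
Tree: B1–B2, B2–B3, B3–B4, B4–B5, B5–B6, B6–B7, B7–B8, B8–B9
The largest bag has 4 vertices, giving width 3; this decomposition certifies tw(G) ≤ 3. For the lower bound: the 4 vertex sets {4,9,10}, {2}, {5}, {7,8,11,12} are disjoint, each induces a connected subgraph, and every pair is joined by at least one edge of G. Contracting each set to a single vertex therefore yields K_{4} as a minor, and since treewidth is minor-monotone, tw(G) ≥ tw(K_{4}) = 3. Hence tw(G) = 3 exactly.

3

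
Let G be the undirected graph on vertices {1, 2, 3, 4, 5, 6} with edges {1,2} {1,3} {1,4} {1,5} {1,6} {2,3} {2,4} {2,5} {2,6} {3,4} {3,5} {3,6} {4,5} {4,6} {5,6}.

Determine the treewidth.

5

A width-5 tree decomposition is:
Bags: B1 = {1, 2, 3, 4, 5, 6}
Tree: (single bag)
With just one bag of size 6, the width is 6 − 1 = 5, so tw(G) ≤ 5. Conversely, {1, 2, 3, 4, 5, 6} is a clique of size 6, and the vertices of any clique must share a bag in every tree decomposition; so some bag has ≥ 6 vertices and tw(G) ≥ 5. The upper and lower bounds meet at 5, so that is the treewidth.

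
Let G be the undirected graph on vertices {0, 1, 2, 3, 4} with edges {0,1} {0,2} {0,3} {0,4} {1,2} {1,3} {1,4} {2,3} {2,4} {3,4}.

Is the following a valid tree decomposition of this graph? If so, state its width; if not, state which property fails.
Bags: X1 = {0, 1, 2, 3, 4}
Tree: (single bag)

Yes; width 4.

Vertex coverage: the bags together contain {0, 1, 2, 3, 4}, the full vertex set. Edge coverage: each edge of G has both endpoints in at least one bag. Running intersection: for every vertex, the bags containing it form a connected subtree. All three properties hold, so this is a valid tree decomposition of width max|bag| − 1 = 4, and hence tw(G) ≤ 4.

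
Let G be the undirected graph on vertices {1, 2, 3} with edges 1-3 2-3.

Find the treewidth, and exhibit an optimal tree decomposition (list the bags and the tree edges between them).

Treewidth 1.
Bags: B1 = {2, 3}  B2 = {1, 3}
Tree: B1–B2

Every bag has size at most 2, so the width is 2 − 1 = 1 and tw(G) ≤ 1. G has an edge, so its treewidth is at least 1. The upper and lower bounds meet at 1, so that is the treewidth.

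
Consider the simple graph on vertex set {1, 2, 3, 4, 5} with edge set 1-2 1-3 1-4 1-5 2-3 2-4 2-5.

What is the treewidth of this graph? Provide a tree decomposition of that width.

Treewidth 2.
Bags: B1 = {1, 2, 3}  B2 = {1, 2, 5}  B3 = {1, 2, 4}
Tree: B1–B2, B1–B3

The largest bag has 3 vertices, giving width 2; this decomposition certifies tw(G) ≤ 2. For the lower bound, the 3 vertices {1, 2, 3} are pairwise adjacent, and any tree decomposition puts a clique entirely inside one bag — forcing width ≥ 2. The upper and lower bounds meet at 2, so that is the treewidth.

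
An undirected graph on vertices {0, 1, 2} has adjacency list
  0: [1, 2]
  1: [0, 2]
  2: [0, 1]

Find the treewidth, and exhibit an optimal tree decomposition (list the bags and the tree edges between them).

A single bag containing all 3 vertices is trivially a valid decomposition of width 2. Conversely, {0, 1, 2} is a clique of size 3, and the vertices of any clique must share a bag in every tree decomposition; so some bag has ≥ 3 vertices and tw(G) ≥ 2. Hence tw(G) = 2 exactly.

Treewidth 2.
Bags: B1 = {0, 1, 2}
Tree: (single bag)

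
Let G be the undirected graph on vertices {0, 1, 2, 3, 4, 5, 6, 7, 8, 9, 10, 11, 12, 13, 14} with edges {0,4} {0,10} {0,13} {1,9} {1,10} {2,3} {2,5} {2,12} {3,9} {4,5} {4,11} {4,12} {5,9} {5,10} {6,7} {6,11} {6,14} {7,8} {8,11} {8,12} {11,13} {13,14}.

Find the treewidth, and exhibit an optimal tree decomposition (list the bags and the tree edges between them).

Treewidth 3.
Bags: B1 = {1, 2, 3, 9}  B2 = {1, 2, 5, 9}  B3 = {1, 2, 5, 10}  B4 = {2, 5, 10, 12}  B5 = {4, 5, 10, 12}  B6 = {0, 4, 10, 12}  B7 = {0, 4, 8, 12}  B8 = {0, 4, 8, 11}  B9 = {0, 8, 11, 13}  B10 = {7, 8, 11, 13}  B11 = {6, 7, 11, 13}  B12 = {6, 7, 13, 14}
Tree: B1–B2, B2–B3, B3–B4, B4–B5, B5–B6, B6–B7, B7–B8, B8–B9, B9–B10, B10–B11, B11–B12

Every bag has size at most 4, so the width is 4 − 1 = 3 and tw(G) ≤ 3. For the lower bound: the 4 vertex sets {1,3,9}, {2}, {5}, {0,4,10,12} are disjoint, each induces a connected subgraph, and every pair is joined by at least one edge of G. Contracting each set to a single vertex therefore yields K_{4} as a minor, and since treewidth is minor-monotone, tw(G) ≥ tw(K_{4}) = 3. The upper and lower bounds meet at 3, so that is the treewidth.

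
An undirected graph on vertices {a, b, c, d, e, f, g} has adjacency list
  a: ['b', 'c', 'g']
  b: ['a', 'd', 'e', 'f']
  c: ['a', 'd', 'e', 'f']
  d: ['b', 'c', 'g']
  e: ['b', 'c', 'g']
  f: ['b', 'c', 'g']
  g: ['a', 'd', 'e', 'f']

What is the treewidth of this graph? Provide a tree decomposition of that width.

Treewidth 3.
Bags: B1 = {b, c, e, g}  B2 = {b, c, f, g}  B3 = {b, c, d, g}  B4 = {a, b, c, g}
Tree: B1–B2, B2–B3, B3–B4

Every bag has size at most 4, so the width is 4 − 1 = 3 and tw(G) ≤ 3. For the lower bound: the 4 vertex sets {e,g}, {c,f}, {b}, {d} are disjoint, each induces a connected subgraph, and every pair is joined by at least one edge of G. Contracting each set to a single vertex therefore yields K_{4} as a minor, and since treewidth is minor-monotone, tw(G) ≥ tw(K_{4}) = 3. The upper and lower bounds meet at 3, so that is the treewidth.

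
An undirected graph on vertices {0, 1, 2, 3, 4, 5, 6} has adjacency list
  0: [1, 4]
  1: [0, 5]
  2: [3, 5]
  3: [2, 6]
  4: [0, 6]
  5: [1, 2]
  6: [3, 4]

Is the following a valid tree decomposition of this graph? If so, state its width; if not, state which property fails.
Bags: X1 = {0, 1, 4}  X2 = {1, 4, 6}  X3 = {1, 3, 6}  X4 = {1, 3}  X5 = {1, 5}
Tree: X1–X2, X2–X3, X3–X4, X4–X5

A tree decomposition must satisfy three properties: every vertex lies in some bag; for every edge, both endpoints lie together in some bag; and for every vertex, the bags containing it form a connected subtree. Here vertex 2 appears in no bag, so the decomposition is invalid.

No — vertex 2 appears in no bag.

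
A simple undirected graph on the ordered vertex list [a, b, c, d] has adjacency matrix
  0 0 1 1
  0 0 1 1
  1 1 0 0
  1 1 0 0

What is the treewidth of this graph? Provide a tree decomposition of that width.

Every bag has size at most 3, so the width is 3 − 1 = 2 and tw(G) ≤ 2. For the lower bound, G contains the cycle a–c–b–d–a, so G is not a forest; only forests have treewidth ≤ 1, hence tw(G) ≥ 2. The upper and lower bounds meet at 2, so that is the treewidth.

Treewidth 2.
One such decomposition:
Bags: B1 = {a, b, c}  B2 = {a, b, d}
Tree: B1–B2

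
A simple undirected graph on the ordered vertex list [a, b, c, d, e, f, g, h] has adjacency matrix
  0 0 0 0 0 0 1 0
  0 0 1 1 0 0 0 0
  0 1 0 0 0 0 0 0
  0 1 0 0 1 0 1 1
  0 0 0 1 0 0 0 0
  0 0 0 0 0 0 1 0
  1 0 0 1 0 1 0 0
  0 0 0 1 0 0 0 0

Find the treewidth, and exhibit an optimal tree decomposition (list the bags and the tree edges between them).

Every bag has size at most 2, so the width is 2 − 1 = 1 and tw(G) ≤ 1. Any graph with an edge has treewidth ≥ 1, and G has the edge d–h. Hence tw(G) = 1 exactly.

Treewidth 1.
One such decomposition:
Bags: B1 = {d, h}  B2 = {d, g}  B3 = {b, d}  B4 = {a, g}  B5 = {b, c}  B6 = {f, g}  B7 = {d, e}
Tree: B1–B2, B2–B3, B2–B4, B3–B5, B4–B6, B2–B7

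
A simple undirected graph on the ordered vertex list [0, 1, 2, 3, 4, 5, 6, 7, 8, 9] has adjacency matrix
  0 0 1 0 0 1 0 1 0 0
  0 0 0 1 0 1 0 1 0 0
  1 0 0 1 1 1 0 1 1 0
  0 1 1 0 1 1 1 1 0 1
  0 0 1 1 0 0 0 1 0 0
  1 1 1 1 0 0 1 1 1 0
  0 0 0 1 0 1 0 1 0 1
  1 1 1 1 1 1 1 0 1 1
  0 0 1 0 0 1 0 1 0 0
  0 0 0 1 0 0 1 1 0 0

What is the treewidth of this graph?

3

A width-3 tree decomposition is:
Bags: B1 = {3, 6, 7, 9}  B2 = {3, 5, 6, 7}  B3 = {2, 3, 5, 7}  B4 = {1, 3, 5, 7}  B5 = {2, 3, 4, 7}  B6 = {0, 2, 5, 7}  B7 = {2, 5, 7, 8}
Tree: B1–B2, B2–B3, B3–B4, B3–B5, B3–B6, B6–B7
Every bag has size at most 4, so the width is 4 − 1 = 3 and tw(G) ≤ 3. On the other hand G contains the 4-clique {0, 2, 5, 7}. A clique must lie in a single bag of any decomposition, so no decomposition can have width below 3. Hence tw(G) = 3 exactly.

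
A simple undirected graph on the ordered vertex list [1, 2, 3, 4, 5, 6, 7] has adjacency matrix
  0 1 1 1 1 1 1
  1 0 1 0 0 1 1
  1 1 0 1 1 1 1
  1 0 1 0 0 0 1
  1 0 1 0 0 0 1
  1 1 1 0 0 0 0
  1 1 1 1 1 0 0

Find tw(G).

3

A width-3 tree decomposition is:
Bags: B1 = {1, 3, 5, 7}  B2 = {1, 3, 4, 7}  B3 = {1, 2, 3, 7}  B4 = {1, 2, 3, 6}
Tree: B1–B2, B2–B3, B3–B4
Every bag has size at most 4, so the width is 4 − 1 = 3 and tw(G) ≤ 3. For the lower bound, the 4 vertices {1, 2, 3, 6} are pairwise adjacent, and any tree decomposition puts a clique entirely inside one bag — forcing width ≥ 3. The upper and lower bounds meet at 3, so that is the treewidth.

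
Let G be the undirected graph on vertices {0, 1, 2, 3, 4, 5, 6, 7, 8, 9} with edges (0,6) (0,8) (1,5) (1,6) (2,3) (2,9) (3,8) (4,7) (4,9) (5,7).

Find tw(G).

2

A width-2 tree decomposition is:
Bags: B1 = {2, 3, 8}  B2 = {2, 8, 9}  B3 = {4, 8, 9}  B4 = {4, 7, 8}  B5 = {5, 7, 8}  B6 = {1, 5, 8}  B7 = {1, 6, 8}  B8 = {0, 6, 8}
Tree: B1–B2, B2–B3, B3–B4, B4–B5, B5–B6, B6–B7, B7–B8
Every bag has size at most 3, so the width is 3 − 1 = 2 and tw(G) ≤ 2. The edges 8–3–2–9–4–7–5–1–6–0–8 form a cycle, so G is not a tree and its treewidth is at least 2. The upper and lower bounds meet at 2, so that is the treewidth.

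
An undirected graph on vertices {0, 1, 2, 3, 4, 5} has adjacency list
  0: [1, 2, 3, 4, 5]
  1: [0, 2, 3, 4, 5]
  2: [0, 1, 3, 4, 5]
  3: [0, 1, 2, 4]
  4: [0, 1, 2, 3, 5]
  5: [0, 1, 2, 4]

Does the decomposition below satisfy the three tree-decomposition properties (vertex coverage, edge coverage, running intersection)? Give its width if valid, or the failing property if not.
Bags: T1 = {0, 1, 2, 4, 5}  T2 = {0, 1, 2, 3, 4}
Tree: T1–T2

Yes; width 4.

Checking the three conditions: (i) the bags cover all of {0, 1, 2, 3, 4, 5}; (ii) for each edge, some bag contains both endpoints; (iii) the bags containing any fixed vertex form a subtree. All hold, so the decomposition is valid with width 5 − 1 = 4.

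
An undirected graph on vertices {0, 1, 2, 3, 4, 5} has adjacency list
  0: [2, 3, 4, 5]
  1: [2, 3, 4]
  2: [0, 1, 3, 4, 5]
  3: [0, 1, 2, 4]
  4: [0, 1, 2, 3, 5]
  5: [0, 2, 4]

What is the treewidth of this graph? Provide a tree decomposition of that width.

Every bag has size at most 4, so the width is 4 − 1 = 3 and tw(G) ≤ 3. For the lower bound, the 4 vertices {0, 2, 3, 4} are pairwise adjacent, and any tree decomposition puts a clique entirely inside one bag — forcing width ≥ 3. Combining the bounds, tw(G) = 3.

Treewidth 3.
Bags: B1 = {0, 2, 3, 4}  B2 = {1, 2, 3, 4}  B3 = {0, 2, 4, 5}
Tree: B1–B2, B1–B3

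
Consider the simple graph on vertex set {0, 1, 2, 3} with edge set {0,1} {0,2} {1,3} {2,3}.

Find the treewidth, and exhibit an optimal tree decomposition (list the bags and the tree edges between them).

Treewidth 2.
Bags: B1 = {0, 2, 3}  B2 = {0, 1, 3}
Tree: B1–B2

Every bag has size at most 3, so the width is 3 − 1 = 2 and tw(G) ≤ 2. For the lower bound, G contains the cycle 0–2–3–1–0, so G is not a forest; only forests have treewidth ≤ 1, hence tw(G) ≥ 2. Therefore the treewidth is 2.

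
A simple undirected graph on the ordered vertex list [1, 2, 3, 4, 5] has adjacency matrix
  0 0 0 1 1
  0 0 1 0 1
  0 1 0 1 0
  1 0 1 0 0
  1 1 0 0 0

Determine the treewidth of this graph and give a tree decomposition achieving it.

Each bag holds 3 vertices, so the decomposition has width 2, which upper-bounds the treewidth. For the lower bound, G contains the cycle 4–1–5–2–3–4, so G is not a forest; only forests have treewidth ≤ 1, hence tw(G) ≥ 2. Combining the bounds, tw(G) = 2.

Treewidth 2.
One such decomposition:
Bags: B1 = {1, 4, 5}  B2 = {2, 4, 5}  B3 = {2, 3, 4}
Tree: B1–B2, B2–B3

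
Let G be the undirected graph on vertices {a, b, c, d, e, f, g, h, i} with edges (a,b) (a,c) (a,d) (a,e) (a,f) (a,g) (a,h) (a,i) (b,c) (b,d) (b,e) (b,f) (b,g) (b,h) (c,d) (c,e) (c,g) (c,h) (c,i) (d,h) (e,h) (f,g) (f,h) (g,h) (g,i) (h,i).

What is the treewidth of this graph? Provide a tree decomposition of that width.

Treewidth 4.
One such decomposition:
Bags: B1 = {a, b, c, g, h}  B2 = {a, b, c, d, h}  B3 = {a, b, f, g, h}  B4 = {a, b, c, e, h}  B5 = {a, c, g, h, i}
Tree: B1–B2, B1–B3, B1–B4, B1–B5

Every bag has size at most 5, so the width is 5 − 1 = 4 and tw(G) ≤ 4. For the lower bound, the 5 vertices {a, b, c, d, h} are pairwise adjacent, and any tree decomposition puts a clique entirely inside one bag — forcing width ≥ 4. Combining the bounds, tw(G) = 4.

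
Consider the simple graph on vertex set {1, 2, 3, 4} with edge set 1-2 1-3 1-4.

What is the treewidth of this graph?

1

A width-1 tree decomposition is:
Bags: B1 = {1, 4}  B2 = {1, 2}  B3 = {1, 3}
Tree: B1–B2, B1–B3
Every bag has size at most 2, so the width is 2 − 1 = 1 and tw(G) ≤ 1. G has an edge, so its treewidth is at least 1. Hence tw(G) = 1 exactly.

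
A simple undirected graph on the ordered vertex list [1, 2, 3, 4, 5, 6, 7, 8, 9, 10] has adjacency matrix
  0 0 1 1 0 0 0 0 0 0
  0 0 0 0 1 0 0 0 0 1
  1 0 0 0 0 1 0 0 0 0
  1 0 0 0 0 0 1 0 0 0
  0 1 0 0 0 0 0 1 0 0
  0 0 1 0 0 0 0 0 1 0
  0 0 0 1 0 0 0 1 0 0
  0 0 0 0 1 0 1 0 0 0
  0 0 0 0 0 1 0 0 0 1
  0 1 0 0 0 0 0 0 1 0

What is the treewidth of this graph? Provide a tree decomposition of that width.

Treewidth 2.
One such decomposition:
Bags: B1 = {6, 9, 10}  B2 = {3, 6, 10}  B3 = {1, 3, 10}  B4 = {1, 4, 10}  B5 = {4, 7, 10}  B6 = {7, 8, 10}  B7 = {5, 8, 10}  B8 = {2, 5, 10}
Tree: B1–B2, B2–B3, B3–B4, B4–B5, B5–B6, B6–B7, B7–B8

Every bag has size at most 3, so the width is 3 − 1 = 2 and tw(G) ≤ 2. Since 10–9–6–3–1–4–7–8–5–2–10 is a cycle in G, G is not acyclic. Forests are exactly the graphs of treewidth ≤ 1, so tw(G) ≥ 2. The upper and lower bounds meet at 2, so that is the treewidth.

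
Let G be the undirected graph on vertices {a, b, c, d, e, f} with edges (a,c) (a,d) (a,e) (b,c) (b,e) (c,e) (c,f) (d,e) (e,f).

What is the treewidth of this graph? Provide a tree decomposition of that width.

Every bag has size at most 3, so the width is 3 − 1 = 2 and tw(G) ≤ 2. Conversely, {a, d, e} is a clique of size 3, and the vertices of any clique must share a bag in every tree decomposition; so some bag has ≥ 3 vertices and tw(G) ≥ 2. Therefore the treewidth is 2.

Treewidth 2.
Bags: B1 = {c, e, f}  B2 = {b, c, e}  B3 = {a, c, e}  B4 = {a, d, e}
Tree: B1–B2, B1–B3, B3–B4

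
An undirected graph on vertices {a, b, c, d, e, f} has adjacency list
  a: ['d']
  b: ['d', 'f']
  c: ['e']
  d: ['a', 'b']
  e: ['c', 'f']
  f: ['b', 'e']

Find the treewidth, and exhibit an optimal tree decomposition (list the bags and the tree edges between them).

Each bag holds 2 vertices, so the decomposition has width 1, which upper-bounds the treewidth. Any graph with an edge has treewidth ≥ 1, and G has the edge c–e. The upper and lower bounds meet at 1, so that is the treewidth.

Treewidth 1.
Bags: B1 = {c, e}  B2 = {e, f}  B3 = {b, f}  B4 = {b, d}  B5 = {a, d}
Tree: B1–B2, B2–B3, B3–B4, B4–B5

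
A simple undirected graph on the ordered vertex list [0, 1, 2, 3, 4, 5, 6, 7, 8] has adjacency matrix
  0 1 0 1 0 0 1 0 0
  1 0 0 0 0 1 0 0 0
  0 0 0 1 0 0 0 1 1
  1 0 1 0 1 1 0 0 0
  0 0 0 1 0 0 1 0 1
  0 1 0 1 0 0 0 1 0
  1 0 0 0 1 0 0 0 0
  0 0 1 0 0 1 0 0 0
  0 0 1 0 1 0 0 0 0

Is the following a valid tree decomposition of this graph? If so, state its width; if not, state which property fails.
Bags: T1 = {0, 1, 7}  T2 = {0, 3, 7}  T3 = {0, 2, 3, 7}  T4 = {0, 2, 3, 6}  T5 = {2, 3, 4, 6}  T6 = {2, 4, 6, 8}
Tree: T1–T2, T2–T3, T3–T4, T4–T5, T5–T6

A tree decomposition must satisfy three properties: every vertex lies in some bag; for every edge, both endpoints lie together in some bag; and for every vertex, the bags containing it form a connected subtree. Here vertex 5 appears in no bag, so the decomposition is invalid.

No — vertex 5 appears in no bag.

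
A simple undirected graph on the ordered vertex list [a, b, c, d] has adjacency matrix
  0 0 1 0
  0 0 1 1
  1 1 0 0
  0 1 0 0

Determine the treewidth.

1

A width-1 tree decomposition is:
Bags: B1 = {a, c}  B2 = {b, c}  B3 = {b, d}
Tree: B1–B2, B2–B3
Every bag has size at most 2, so the width is 2 − 1 = 1 and tw(G) ≤ 1. Any graph with an edge has treewidth ≥ 1, and G has the edge a–c. The upper and lower bounds meet at 1, so that is the treewidth.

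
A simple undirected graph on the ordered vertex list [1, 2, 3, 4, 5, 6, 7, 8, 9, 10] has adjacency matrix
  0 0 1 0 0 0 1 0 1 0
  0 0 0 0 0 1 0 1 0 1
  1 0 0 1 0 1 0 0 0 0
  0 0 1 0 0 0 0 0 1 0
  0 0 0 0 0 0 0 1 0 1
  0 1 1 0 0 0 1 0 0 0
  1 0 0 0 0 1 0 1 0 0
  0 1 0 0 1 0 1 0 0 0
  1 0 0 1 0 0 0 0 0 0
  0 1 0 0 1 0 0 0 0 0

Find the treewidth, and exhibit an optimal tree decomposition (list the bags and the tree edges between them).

Treewidth 2.
One such decomposition:
Bags: B1 = {3, 4, 9}  B2 = {1, 3, 9}  B3 = {1, 3, 6}  B4 = {1, 6, 7}  B5 = {2, 6, 7}  B6 = {2, 7, 8}  B7 = {2, 8, 10}  B8 = {5, 8, 10}
Tree: B1–B2, B2–B3, B3–B4, B4–B5, B5–B6, B6–B7, B7–B8

The largest bag has 3 vertices, giving width 2; this decomposition certifies tw(G) ≤ 2. For the lower bound, G contains the cycle 4–9–1–3–4, so G is not a forest; only forests have treewidth ≤ 1, hence tw(G) ≥ 2. Combining the bounds, tw(G) = 2.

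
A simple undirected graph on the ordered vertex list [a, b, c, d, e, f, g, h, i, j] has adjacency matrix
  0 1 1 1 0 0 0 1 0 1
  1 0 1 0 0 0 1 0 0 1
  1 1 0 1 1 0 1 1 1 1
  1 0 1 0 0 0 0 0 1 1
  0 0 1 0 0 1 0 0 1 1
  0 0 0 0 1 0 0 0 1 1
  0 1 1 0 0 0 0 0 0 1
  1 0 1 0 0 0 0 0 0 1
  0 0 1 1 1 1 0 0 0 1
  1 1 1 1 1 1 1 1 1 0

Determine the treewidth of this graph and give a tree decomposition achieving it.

Treewidth 3.
One optimal decomposition is:
Bags: B1 = {a, c, d, j}  B2 = {c, d, i, j}  B3 = {a, b, c, j}  B4 = {c, e, i, j}  B5 = {b, c, g, j}  B6 = {a, c, h, j}  B7 = {e, f, i, j}
Tree: B1–B2, B1–B3, B2–B4, B3–B5, B3–B6, B4–B7

Every bag has size at most 4, so the width is 4 − 1 = 3 and tw(G) ≤ 3. Conversely, {b, c, g, j} is a clique of size 4, and the vertices of any clique must share a bag in every tree decomposition; so some bag has ≥ 4 vertices and tw(G) ≥ 3. Hence tw(G) = 3 exactly.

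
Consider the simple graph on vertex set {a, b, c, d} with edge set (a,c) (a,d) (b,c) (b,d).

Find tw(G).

2

A width-2 tree decomposition is:
Bags: B1 = {a, b, c}  B2 = {a, b, d}
Tree: B1–B2
Each bag holds 3 vertices, so the decomposition has width 2, which upper-bounds the treewidth. Since a–c–b–d–a is a cycle in G, G is not acyclic. Forests are exactly the graphs of treewidth ≤ 1, so tw(G) ≥ 2. Therefore the treewidth is 2.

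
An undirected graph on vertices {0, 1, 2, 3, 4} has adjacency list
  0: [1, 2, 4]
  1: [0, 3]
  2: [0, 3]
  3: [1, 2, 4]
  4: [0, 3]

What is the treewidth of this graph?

A width-2 tree decomposition is:
Bags: B1 = {0, 1, 3}  B2 = {0, 2, 3}  B3 = {0, 3, 4}
Tree: B1–B2, B2–B3
Each bag holds 3 vertices, so the decomposition has width 2, which upper-bounds the treewidth. The edges 0–1–3–2–0 form a cycle, so G is not a tree and its treewidth is at least 2. Therefore the treewidth is 2.

2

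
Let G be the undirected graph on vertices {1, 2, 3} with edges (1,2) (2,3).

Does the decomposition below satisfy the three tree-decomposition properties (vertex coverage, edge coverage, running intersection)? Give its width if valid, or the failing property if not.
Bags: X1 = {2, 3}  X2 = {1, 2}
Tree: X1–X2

Every vertex of G appears in some bag (union = {1, 2, 3}); every edge is covered by a bag; and for each vertex v the set of bags containing v is connected in the bag tree. The decomposition is therefore valid. The largest bag has 2 vertices, so the width is 1.

Yes; width 1.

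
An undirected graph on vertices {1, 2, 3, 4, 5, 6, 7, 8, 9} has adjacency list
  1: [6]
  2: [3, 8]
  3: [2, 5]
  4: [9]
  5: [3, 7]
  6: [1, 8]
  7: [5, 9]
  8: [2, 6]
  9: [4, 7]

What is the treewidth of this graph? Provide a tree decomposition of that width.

Treewidth 1.
Bags: B1 = {4, 9}  B2 = {7, 9}  B3 = {5, 7}  B4 = {3, 5}  B5 = {2, 3}  B6 = {2, 8}  B7 = {6, 8}  B8 = {1, 6}
Tree: B1–B2, B2–B3, B3–B4, B4–B5, B5–B6, B6–B7, B7–B8

The largest bag has 2 vertices, giving width 1; this decomposition certifies tw(G) ≤ 1. G has an edge, so its treewidth is at least 1. Therefore the treewidth is 1.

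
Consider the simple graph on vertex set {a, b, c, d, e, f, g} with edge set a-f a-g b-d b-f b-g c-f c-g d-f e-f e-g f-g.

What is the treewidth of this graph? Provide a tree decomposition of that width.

Every bag has size at most 3, so the width is 3 − 1 = 2 and tw(G) ≤ 2. Conversely, {b, d, f} is a clique of size 3, and the vertices of any clique must share a bag in every tree decomposition; so some bag has ≥ 3 vertices and tw(G) ≥ 2. Therefore the treewidth is 2.

Treewidth 2.
One optimal decomposition is:
Bags: B1 = {b, f, g}  B2 = {b, d, f}  B3 = {c, f, g}  B4 = {e, f, g}  B5 = {a, f, g}
Tree: B1–B2, B1–B3, B1–B4, B3–B5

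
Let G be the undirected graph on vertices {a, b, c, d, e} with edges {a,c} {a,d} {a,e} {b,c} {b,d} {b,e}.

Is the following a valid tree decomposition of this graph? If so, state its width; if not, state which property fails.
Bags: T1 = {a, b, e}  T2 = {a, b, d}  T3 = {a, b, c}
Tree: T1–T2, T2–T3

Vertex coverage: the bags together contain {a, b, c, d, e}, the full vertex set. Edge coverage: each edge of G has both endpoints in at least one bag. Running intersection: for every vertex, the bags containing it form a connected subtree. All three properties hold, so this is a valid tree decomposition of width max|bag| − 1 = 2, and hence tw(G) ≤ 2.

Yes; width 2.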